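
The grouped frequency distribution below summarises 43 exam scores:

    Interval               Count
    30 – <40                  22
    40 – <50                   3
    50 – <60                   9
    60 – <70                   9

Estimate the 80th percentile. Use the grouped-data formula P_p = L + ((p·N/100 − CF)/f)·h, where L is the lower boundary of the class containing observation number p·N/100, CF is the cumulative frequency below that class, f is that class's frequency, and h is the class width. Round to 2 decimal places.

60.44

N = 43; target position k = 80/100 · 43 = 34.4.
Cumulative frequencies: 22, 25, 34, 43.
Observation 34.4 falls in the class 60 – <70.
L = 60, CF = 34, f = 9, h = 10.
P80 = 60 + ((34.4 − 34)/9)·10 = 60 + 0.444444 = 60.4444.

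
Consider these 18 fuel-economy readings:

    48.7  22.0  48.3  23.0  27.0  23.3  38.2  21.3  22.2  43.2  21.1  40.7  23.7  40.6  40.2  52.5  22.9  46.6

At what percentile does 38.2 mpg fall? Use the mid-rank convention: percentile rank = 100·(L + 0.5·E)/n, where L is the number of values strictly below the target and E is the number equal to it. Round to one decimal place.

Sorted: 21.1, 21.3, 22.0, 22.2, 22.9, 23.0, 23.3, 23.7, 27.0, 38.2, 40.2, 40.6, 40.7, 43.2, 46.6, 48.3, 48.7, 52.5.
Count below 38.2: L = 9; count equal: E = 1; n = 18.
Percentile rank = 100·(9 + 0.5·1)/18 = 100·9.5/18 = 52.78.

52.8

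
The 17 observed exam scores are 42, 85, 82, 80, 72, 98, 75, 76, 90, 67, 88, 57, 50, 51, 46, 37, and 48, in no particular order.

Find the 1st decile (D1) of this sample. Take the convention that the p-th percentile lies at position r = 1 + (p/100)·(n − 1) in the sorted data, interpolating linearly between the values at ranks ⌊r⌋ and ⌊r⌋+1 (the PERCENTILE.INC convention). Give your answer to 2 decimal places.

44.40

Sorted: 37, 42, 46, 48, 50, 51, 57, 67, 72, 75, 76, 80, 82, 85, 88, 90, 98.
n = 17.
r = 1 + (10/100)·(17 − 1) = 1 + 1.6 = 2.6.
Rank 2 is 42 and rank 3 is 46.
Interpolate: 42 + 0.6·(46 − 42) = 42 + 0.6·4 = 44.4.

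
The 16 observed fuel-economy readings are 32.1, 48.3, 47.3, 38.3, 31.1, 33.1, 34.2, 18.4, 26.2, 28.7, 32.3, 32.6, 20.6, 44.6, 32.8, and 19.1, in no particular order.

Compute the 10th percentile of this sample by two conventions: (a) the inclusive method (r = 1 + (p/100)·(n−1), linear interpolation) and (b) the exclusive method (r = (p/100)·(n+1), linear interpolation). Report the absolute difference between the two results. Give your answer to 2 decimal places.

Sorted: 18.4, 19.1, 20.6, 26.2, 28.7, 31.1, 32.1, 32.3, 32.6, 32.8, 33.1, 34.2, 38.3, 44.6, 47.3, 48.3.
n = 16.
(a) r = 2.5; between ranks 2 (19.1) and 3 (20.6): 19.85.
(b) r = 1.7; between ranks 1 (18.4) and 2 (19.1): 18.89.
|19.85 − 18.89| = 0.96.

0.96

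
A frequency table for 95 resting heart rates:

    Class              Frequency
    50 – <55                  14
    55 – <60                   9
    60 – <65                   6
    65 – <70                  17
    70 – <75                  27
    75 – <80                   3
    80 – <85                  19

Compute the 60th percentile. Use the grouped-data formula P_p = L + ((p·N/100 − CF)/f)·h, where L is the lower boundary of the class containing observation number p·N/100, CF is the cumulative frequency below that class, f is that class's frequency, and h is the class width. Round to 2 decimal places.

N = 95; target position k = 60/100 · 95 = 57.
Cumulative frequencies: 14, 23, 29, 46, 73, 76, 95.
Observation 57 falls in the class 70 – <75.
L = 70, CF = 46, f = 27, h = 5.
P60 = 70 + ((57 − 46)/27)·5 = 70 + 2.03704 = 72.037.

72.04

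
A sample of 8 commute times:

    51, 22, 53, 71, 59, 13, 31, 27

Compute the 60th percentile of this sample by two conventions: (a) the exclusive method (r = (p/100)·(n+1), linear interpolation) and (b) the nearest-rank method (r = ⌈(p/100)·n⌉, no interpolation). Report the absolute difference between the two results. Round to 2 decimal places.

0.80

Sorted: 13, 22, 27, 31, 51, 53, 59, 71.
n = 8.
(a) r = 5.4; between ranks 5 (51) and 6 (53): 51.8.
(b) the nearest-rank method: rank 5 → 51.
|51.8 − 51| = 0.8.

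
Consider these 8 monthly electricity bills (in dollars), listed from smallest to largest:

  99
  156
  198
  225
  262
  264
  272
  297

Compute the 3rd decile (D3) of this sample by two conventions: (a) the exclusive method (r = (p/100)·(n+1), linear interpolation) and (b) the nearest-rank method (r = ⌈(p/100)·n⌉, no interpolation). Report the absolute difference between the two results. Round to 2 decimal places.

n = 8.
(a) r = 2.7; between ranks 2 (156) and 3 (198): 185.4.
(b) the nearest-rank method: rank 3 → 198.
|185.4 − 198| = 12.6.

12.60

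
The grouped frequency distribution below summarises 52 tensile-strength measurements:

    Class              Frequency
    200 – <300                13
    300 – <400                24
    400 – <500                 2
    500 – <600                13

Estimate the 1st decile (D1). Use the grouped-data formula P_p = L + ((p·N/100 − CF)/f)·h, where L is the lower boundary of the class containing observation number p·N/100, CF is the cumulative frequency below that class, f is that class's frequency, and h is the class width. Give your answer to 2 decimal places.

240.00

N = 52; target position k = 10/100 · 52 = 5.2.
Cumulative frequencies: 13, 37, 39, 52.
Observation 5.2 falls in the class 200 – <300.
L = 200, CF = 0, f = 13, h = 100.
P10 = 200 + ((5.2 − 0)/13)·100 = 200 + 40 = 240.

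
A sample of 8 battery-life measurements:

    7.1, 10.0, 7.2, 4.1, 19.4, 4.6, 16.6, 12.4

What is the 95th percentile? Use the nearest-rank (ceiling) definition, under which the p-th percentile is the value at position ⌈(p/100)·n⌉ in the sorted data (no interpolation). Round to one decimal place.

Sorted: 4.1, 4.6, 7.1, 7.2, 10.0, 12.4, 16.6, 19.4.
n = 8.
Position = ⌈95/100 · 8⌉ = ⌈7.6⌉ = 8.
The value at rank 8 is 19.4.

19.4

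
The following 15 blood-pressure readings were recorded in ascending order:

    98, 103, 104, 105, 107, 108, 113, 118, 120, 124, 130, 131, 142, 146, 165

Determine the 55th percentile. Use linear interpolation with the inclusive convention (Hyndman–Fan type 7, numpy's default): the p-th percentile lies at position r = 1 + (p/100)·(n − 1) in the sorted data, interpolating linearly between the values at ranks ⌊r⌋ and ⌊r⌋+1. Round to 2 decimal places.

119.40

n = 15.
r = 1 + (55/100)·(15 − 1) = 1 + 7.7 = 8.7.
Rank 8 is 118 and rank 9 is 120.
Interpolate: 118 + 0.7·(120 − 118) = 118 + 0.7·2 = 119.4.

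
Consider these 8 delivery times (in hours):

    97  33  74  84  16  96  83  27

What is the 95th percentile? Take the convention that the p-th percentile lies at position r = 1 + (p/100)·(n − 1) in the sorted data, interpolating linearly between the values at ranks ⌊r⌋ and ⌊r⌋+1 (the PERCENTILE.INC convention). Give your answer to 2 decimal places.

96.65

Sorted: 16, 27, 33, 74, 83, 84, 96, 97.
n = 8.
r = 1 + (95/100)·(8 − 1) = 1 + 6.65 = 7.65.
Rank 7 is 96 and rank 8 is 97.
Interpolate: 96 + 0.65·(97 − 96) = 96 + 0.65·1 = 96.65.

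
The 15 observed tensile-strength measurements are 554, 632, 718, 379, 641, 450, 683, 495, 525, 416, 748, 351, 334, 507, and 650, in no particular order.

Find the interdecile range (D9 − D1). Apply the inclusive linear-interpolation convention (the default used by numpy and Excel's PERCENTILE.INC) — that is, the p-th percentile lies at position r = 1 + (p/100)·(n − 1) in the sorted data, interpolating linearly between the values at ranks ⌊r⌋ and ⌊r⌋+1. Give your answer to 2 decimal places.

Sorted: 334, 351, 379, 416, 450, 495, 507, 525, 554, 632, 641, 650, 683, 718, 748.
n = 15.
P10: r = 2.4; ranks 2–3 are 351, 379; interpolating gives 362.2.
P90: r = 13.6; ranks 13–14 are 683, 718; interpolating gives 704.
Difference: 704 − 362.2 = 341.8.

341.80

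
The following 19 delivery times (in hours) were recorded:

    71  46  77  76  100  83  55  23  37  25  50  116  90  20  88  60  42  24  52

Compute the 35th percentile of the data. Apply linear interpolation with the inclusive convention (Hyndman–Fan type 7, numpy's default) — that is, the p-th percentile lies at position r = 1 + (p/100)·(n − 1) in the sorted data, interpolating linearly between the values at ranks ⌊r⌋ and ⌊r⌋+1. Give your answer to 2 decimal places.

47.20

Sorted: 20, 23, 24, 25, 37, 42, 46, 50, 52, 55, 60, 71, 76, 77, 83, 88, 90, 100, 116.
n = 19.
r = 1 + (35/100)·(19 − 1) = 1 + 6.3 = 7.3.
Rank 7 is 46 and rank 8 is 50.
Interpolate: 46 + 0.3·(50 − 46) = 46 + 0.3·4 = 47.2.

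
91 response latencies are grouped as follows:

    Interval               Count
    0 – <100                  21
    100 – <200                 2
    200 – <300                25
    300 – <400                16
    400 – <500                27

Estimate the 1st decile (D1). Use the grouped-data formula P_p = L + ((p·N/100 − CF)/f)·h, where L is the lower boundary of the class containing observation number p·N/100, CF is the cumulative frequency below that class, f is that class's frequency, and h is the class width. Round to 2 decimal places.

43.33

N = 91; target position k = 10/100 · 91 = 9.1.
Cumulative frequencies: 21, 23, 48, 64, 91.
Observation 9.1 falls in the class 0 – <100.
L = 0, CF = 0, f = 21, h = 100.
P10 = 0 + ((9.1 − 0)/21)·100 = 0 + 43.3333 = 43.3333.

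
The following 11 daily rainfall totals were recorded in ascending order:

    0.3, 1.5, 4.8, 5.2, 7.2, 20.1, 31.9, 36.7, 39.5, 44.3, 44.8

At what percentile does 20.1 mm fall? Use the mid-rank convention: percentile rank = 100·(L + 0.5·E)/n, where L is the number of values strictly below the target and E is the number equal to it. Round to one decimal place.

Count below 20.1: L = 5; count equal: E = 1; n = 11.
Percentile rank = 100·(5 + 0.5·1)/11 = 100·5.5/11 = 50.

50.0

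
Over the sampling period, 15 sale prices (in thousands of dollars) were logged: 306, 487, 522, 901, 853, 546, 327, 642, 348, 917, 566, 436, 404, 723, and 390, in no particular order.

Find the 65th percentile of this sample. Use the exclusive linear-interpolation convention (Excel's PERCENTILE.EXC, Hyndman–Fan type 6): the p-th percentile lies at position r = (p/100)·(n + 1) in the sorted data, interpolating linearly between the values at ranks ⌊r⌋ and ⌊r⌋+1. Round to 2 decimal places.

596.40

Sorted: 306, 327, 348, 390, 404, 436, 487, 522, 546, 566, 642, 723, 853, 901, 917.
n = 15.
r = (65/100)·(15 + 1) = 10.4.
Rank 10 is 566 and rank 11 is 642.
Interpolate: 566 + 0.4·(642 − 566) = 566 + 0.4·76 = 596.4.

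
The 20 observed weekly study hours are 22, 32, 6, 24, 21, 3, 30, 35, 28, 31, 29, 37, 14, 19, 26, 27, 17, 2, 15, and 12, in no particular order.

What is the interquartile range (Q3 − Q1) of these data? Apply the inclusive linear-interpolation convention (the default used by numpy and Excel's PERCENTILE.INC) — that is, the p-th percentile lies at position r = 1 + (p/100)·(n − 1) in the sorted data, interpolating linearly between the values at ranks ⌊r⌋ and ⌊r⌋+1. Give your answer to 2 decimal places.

14.50

Sorted: 2, 3, 6, 12, 14, 15, 17, 19, 21, 22, 24, 26, 27, 28, 29, 30, 31, 32, 35, 37.
n = 20.
P25: r = 5.75; ranks 5–6 are 14, 15; interpolating gives 14.75.
P75: r = 15.25; ranks 15–16 are 29, 30; interpolating gives 29.25.
Difference: 29.25 − 14.75 = 14.5.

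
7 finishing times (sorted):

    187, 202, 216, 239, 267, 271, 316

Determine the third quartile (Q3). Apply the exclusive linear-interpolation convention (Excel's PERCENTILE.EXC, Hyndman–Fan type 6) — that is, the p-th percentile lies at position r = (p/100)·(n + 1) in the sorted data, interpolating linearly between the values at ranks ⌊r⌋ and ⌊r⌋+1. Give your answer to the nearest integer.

271

n = 7.
r = (75/100)·(7 + 1) = 6.
r is an integer, so P75 is the value at rank 6: 271.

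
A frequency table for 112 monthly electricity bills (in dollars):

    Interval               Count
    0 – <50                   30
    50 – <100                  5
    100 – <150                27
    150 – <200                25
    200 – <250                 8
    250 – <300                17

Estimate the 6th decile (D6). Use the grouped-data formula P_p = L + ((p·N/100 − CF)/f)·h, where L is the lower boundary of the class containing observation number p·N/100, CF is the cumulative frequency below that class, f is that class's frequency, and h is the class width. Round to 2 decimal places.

N = 112; target position k = 60/100 · 112 = 67.2.
Cumulative frequencies: 30, 35, 62, 87, 95, 112.
Observation 67.2 falls in the class 150 – <200.
L = 150, CF = 62, f = 25, h = 50.
P60 = 150 + ((67.2 − 62)/25)·50 = 150 + 10.4 = 160.4.

160.40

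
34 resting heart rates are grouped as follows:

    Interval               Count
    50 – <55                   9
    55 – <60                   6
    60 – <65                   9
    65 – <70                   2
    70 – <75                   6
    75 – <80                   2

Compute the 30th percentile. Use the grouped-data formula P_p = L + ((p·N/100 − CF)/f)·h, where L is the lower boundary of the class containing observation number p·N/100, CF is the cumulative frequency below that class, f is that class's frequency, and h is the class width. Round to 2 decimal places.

56.00

N = 34; target position k = 30/100 · 34 = 10.2.
Cumulative frequencies: 9, 15, 24, 26, 32, 34.
Observation 10.2 falls in the class 55 – <60.
L = 55, CF = 9, f = 6, h = 5.
P30 = 55 + ((10.2 − 9)/6)·5 = 55 + 1 = 56.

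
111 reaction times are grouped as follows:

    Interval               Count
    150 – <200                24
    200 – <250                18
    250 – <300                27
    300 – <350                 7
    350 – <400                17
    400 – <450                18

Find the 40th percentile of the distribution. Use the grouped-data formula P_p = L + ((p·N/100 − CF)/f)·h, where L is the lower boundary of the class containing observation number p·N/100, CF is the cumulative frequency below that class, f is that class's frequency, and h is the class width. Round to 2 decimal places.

N = 111; target position k = 40/100 · 111 = 44.4.
Cumulative frequencies: 24, 42, 69, 76, 93, 111.
Observation 44.4 falls in the class 250 – <300.
L = 250, CF = 42, f = 27, h = 50.
P40 = 250 + ((44.4 − 42)/27)·50 = 250 + 4.44444 = 254.444.

254.44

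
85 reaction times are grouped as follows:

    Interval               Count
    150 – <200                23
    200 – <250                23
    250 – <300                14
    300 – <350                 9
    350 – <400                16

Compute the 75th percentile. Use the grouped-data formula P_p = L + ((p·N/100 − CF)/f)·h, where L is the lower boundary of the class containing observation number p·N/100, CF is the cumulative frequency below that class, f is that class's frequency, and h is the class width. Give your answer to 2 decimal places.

N = 85; target position k = 75/100 · 85 = 63.75.
Cumulative frequencies: 23, 46, 60, 69, 85.
Observation 63.75 falls in the class 300 – <350.
L = 300, CF = 60, f = 9, h = 50.
P75 = 300 + ((63.75 − 60)/9)·50 = 300 + 20.8333 = 320.833.

320.83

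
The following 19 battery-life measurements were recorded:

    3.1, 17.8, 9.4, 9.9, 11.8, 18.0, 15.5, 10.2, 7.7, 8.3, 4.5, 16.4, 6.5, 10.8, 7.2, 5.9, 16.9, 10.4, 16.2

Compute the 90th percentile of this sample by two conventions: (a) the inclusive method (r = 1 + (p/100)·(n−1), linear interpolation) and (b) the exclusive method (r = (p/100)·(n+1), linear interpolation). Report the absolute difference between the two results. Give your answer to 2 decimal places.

0.72

Sorted: 3.1, 4.5, 5.9, 6.5, 7.2, 7.7, 8.3, 9.4, 9.9, 10.2, 10.4, 10.8, 11.8, 15.5, 16.2, 16.4, 16.9, 17.8, 18.0.
n = 19.
(a) r = 17.2; between ranks 17 (16.9) and 18 (17.8): 17.08.
(b) r = 18 → value at rank 18 = 17.8.
|17.08 − 17.8| = 0.72.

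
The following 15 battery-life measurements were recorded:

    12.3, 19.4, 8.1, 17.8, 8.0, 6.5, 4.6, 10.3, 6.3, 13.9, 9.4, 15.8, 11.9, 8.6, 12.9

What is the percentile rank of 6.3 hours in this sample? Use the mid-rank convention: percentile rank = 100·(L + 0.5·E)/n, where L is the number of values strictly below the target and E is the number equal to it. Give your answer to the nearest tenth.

Sorted: 4.6, 6.3, 6.5, 8.0, 8.1, 8.6, 9.4, 10.3, 11.9, 12.3, 12.9, 13.9, 15.8, 17.8, 19.4.
Count below 6.3: L = 1; count equal: E = 1; n = 15.
Percentile rank = 100·(1 + 0.5·1)/15 = 100·1.5/15 = 10.

10.0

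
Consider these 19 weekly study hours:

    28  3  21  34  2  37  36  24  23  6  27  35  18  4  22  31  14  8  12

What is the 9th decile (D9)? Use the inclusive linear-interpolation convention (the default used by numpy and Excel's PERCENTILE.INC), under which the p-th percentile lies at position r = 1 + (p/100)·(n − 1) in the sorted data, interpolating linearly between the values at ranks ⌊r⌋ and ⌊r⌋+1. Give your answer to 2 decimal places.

35.20

Sorted: 2, 3, 4, 6, 8, 12, 14, 18, 21, 22, 23, 24, 27, 28, 31, 34, 35, 36, 37.
n = 19.
r = 1 + (90/100)·(19 − 1) = 1 + 16.2 = 17.2.
Rank 17 is 35 and rank 18 is 36.
Interpolate: 35 + 0.2·(36 − 35) = 35 + 0.2·1 = 35.2.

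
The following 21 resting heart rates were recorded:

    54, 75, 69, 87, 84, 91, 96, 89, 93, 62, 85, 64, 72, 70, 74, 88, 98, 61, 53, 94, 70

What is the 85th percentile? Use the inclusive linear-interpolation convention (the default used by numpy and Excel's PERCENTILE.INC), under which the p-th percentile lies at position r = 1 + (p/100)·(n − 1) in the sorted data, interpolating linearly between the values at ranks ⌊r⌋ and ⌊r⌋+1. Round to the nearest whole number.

93

Sorted: 53, 54, 61, 62, 64, 69, 70, 70, 72, 74, 75, 84, 85, 87, 88, 89, 91, 93, 94, 96, 98.
n = 21.
r = 1 + (85/100)·(21 − 1) = 1 + 17 = 18.
r is an integer, so P85 is the value at rank 18: 93.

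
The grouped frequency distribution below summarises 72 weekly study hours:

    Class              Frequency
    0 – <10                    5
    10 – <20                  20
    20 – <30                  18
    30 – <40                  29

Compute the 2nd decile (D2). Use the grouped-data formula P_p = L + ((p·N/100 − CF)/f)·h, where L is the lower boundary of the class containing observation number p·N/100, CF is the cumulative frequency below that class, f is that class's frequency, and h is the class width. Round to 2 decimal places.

14.70

N = 72; target position k = 20/100 · 72 = 14.4.
Cumulative frequencies: 5, 25, 43, 72.
Observation 14.4 falls in the class 10 – <20.
L = 10, CF = 5, f = 20, h = 10.
P20 = 10 + ((14.4 − 5)/20)·10 = 10 + 4.7 = 14.7.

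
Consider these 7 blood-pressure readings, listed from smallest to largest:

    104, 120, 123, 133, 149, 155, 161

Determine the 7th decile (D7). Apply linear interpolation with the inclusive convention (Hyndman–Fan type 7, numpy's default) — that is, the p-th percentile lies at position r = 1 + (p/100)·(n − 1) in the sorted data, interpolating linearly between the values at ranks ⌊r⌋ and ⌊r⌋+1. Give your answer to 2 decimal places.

n = 7.
r = 1 + (70/100)·(7 − 1) = 1 + 4.2 = 5.2.
Rank 5 is 149 and rank 6 is 155.
Interpolate: 149 + 0.2·(155 − 149) = 149 + 0.2·6 = 150.2.

150.20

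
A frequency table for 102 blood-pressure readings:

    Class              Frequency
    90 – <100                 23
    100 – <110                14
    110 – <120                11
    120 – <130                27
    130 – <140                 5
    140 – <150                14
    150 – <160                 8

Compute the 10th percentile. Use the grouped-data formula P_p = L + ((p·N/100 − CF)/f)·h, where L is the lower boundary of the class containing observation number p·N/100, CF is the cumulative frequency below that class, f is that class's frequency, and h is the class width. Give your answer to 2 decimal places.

N = 102; target position k = 10/100 · 102 = 10.2.
Cumulative frequencies: 23, 37, 48, 75, 80, 94, 102.
Observation 10.2 falls in the class 90 – <100.
L = 90, CF = 0, f = 23, h = 10.
P10 = 90 + ((10.2 − 0)/23)·10 = 90 + 4.43478 = 94.4348.

94.43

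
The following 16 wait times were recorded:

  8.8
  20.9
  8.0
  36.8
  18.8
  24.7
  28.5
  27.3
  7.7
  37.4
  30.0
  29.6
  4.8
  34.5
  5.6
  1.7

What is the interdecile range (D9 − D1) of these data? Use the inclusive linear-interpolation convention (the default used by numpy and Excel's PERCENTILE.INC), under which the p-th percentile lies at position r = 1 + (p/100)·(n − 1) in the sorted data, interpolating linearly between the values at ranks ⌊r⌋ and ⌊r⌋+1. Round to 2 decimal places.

30.45

Sorted: 1.7, 4.8, 5.6, 7.7, 8.0, 8.8, 18.8, 20.9, 24.7, 27.3, 28.5, 29.6, 30.0, 34.5, 36.8, 37.4.
n = 16.
P10: r = 2.5; ranks 2–3 are 4.8, 5.6; interpolating gives 5.2.
P90: r = 14.5; ranks 14–15 are 34.5, 36.8; interpolating gives 35.65.
Difference: 35.65 − 5.2 = 30.45.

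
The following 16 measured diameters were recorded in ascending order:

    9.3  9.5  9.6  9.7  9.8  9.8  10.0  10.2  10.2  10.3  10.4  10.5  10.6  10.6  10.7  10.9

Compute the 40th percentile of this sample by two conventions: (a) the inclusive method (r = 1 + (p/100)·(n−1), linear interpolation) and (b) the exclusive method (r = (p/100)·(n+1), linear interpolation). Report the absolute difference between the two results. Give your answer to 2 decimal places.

n = 16.
(a) r = 7 → value at rank 7 = 10.
(b) r = 6.8; between ranks 6 (9.8) and 7 (10.0): 9.96.
|10 − 9.96| = 0.04.

0.04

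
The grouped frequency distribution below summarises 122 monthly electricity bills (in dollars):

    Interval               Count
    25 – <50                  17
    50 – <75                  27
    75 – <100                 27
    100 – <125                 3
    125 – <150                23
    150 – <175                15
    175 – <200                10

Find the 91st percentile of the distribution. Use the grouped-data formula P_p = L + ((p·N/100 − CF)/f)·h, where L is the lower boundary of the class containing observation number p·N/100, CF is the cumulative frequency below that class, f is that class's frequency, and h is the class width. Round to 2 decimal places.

173.37

N = 122; target position k = 91/100 · 122 = 111.02.
Cumulative frequencies: 17, 44, 71, 74, 97, 112, 122.
Observation 111.02 falls in the class 150 – <175.
L = 150, CF = 97, f = 15, h = 25.
P91 = 150 + ((111.02 − 97)/15)·25 = 150 + 23.3667 = 173.367.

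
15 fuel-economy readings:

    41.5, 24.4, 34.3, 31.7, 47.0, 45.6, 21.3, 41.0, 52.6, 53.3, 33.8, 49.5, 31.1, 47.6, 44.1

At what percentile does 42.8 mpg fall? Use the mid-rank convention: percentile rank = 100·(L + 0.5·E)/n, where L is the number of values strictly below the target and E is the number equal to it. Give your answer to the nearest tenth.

Sorted: 21.3, 24.4, 31.1, 31.7, 33.8, 34.3, 41.0, 41.5, 44.1, 45.6, 47.0, 47.6, 49.5, 52.6, 53.3.
Count below 42.8: L = 8; count equal: E = 0; n = 15.
Percentile rank = 100·(8 + 0.5·0)/15 = 100·8/15 = 53.33.

53.3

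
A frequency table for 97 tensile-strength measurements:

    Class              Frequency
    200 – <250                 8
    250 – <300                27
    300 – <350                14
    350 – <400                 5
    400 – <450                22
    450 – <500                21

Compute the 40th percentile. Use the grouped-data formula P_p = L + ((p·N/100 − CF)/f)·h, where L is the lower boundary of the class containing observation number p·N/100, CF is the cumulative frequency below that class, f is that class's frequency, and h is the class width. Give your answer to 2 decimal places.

313.57

N = 97; target position k = 40/100 · 97 = 38.8.
Cumulative frequencies: 8, 35, 49, 54, 76, 97.
Observation 38.8 falls in the class 300 – <350.
L = 300, CF = 35, f = 14, h = 50.
P40 = 300 + ((38.8 − 35)/14)·50 = 300 + 13.5714 = 313.571.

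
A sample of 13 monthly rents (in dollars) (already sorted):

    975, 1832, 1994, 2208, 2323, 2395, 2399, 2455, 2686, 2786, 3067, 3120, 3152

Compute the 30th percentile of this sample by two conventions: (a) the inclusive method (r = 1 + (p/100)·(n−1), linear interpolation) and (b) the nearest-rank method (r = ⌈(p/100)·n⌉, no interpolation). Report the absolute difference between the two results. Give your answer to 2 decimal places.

69.00

n = 13.
(a) r = 4.6; between ranks 4 (2208) and 5 (2323): 2277.
(b) the nearest-rank method: rank 4 → 2208.
|2277 − 2208| = 69.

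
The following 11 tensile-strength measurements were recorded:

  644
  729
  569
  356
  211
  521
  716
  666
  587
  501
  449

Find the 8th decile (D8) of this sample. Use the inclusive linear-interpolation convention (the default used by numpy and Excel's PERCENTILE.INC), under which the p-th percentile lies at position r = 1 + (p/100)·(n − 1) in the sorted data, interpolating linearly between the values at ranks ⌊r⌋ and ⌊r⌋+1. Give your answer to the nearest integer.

Sorted: 211, 356, 449, 501, 521, 569, 587, 644, 666, 716, 729.
n = 11.
r = 1 + (80/100)·(11 − 1) = 1 + 8 = 9.
r is an integer, so P80 is the value at rank 9: 666.

666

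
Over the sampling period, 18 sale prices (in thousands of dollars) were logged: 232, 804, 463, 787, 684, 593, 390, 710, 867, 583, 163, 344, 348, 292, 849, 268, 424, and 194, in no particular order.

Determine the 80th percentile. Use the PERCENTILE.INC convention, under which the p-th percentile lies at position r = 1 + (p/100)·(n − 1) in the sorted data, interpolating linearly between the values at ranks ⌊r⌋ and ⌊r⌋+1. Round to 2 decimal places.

Sorted: 163, 194, 232, 268, 292, 344, 348, 390, 424, 463, 583, 593, 684, 710, 787, 804, 849, 867.
n = 18.
r = 1 + (80/100)·(18 − 1) = 1 + 13.6 = 14.6.
Rank 14 is 710 and rank 15 is 787.
Interpolate: 710 + 0.6·(787 − 710) = 710 + 0.6·77 = 756.2.

756.20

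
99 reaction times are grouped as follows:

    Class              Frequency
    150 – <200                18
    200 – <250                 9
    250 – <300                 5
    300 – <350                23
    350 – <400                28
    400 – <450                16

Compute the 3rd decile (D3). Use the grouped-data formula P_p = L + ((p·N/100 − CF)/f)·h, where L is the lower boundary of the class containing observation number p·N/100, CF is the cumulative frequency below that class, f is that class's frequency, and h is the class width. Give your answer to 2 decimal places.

N = 99; target position k = 30/100 · 99 = 29.7.
Cumulative frequencies: 18, 27, 32, 55, 83, 99.
Observation 29.7 falls in the class 250 – <300.
L = 250, CF = 27, f = 5, h = 50.
P30 = 250 + ((29.7 − 27)/5)·50 = 250 + 27 = 277.

277.00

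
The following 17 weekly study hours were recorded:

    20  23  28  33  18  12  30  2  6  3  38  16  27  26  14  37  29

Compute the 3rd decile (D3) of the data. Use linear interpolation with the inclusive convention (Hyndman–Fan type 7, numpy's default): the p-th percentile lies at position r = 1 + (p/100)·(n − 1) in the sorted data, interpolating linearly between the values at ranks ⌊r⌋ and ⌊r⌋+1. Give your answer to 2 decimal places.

Sorted: 2, 3, 6, 12, 14, 16, 18, 20, 23, 26, 27, 28, 29, 30, 33, 37, 38.
n = 17.
r = 1 + (30/100)·(17 − 1) = 1 + 4.8 = 5.8.
Rank 5 is 14 and rank 6 is 16.
Interpolate: 14 + 0.8·(16 − 14) = 14 + 0.8·2 = 15.6.

15.60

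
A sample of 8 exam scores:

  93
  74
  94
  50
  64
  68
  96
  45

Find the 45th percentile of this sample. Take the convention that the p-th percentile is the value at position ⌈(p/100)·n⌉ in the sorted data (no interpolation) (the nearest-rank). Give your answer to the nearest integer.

Sorted: 45, 50, 64, 68, 74, 93, 94, 96.
n = 8.
Position = ⌈45/100 · 8⌉ = ⌈3.6⌉ = 4.
The value at rank 4 is 68.

68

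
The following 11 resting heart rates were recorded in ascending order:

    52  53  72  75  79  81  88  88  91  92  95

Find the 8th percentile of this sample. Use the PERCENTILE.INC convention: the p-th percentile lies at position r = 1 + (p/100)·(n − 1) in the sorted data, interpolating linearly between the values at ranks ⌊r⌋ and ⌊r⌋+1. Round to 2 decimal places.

n = 11.
r = 1 + (8/100)·(11 − 1) = 1 + 0.8 = 1.8.
Rank 1 is 52 and rank 2 is 53.
Interpolate: 52 + 0.8·(53 − 52) = 52 + 0.8·1 = 52.8.

52.80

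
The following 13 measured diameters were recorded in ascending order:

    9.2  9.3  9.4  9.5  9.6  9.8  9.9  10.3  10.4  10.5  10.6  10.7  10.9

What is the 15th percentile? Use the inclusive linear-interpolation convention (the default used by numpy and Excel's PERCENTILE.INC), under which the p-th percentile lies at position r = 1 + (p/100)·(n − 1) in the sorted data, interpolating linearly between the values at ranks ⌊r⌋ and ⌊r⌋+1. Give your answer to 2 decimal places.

n = 13.
r = 1 + (15/100)·(13 − 1) = 1 + 1.8 = 2.8.
Rank 2 is 9.3 and rank 3 is 9.4.
Interpolate: 9.3 + 0.8·(9.4 − 9.3) = 9.3 + 0.8·0.1 = 9.38.

9.38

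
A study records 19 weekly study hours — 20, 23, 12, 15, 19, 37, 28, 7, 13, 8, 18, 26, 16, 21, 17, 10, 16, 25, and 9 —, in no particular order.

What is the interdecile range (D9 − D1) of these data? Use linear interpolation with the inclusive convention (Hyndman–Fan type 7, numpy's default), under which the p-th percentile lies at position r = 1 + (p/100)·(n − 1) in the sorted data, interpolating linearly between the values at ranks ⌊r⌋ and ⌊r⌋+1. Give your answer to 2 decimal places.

Sorted: 7, 8, 9, 10, 12, 13, 15, 16, 16, 17, 18, 19, 20, 21, 23, 25, 26, 28, 37.
n = 19.
P10: r = 2.8; ranks 2–3 are 8, 9; interpolating gives 8.8.
P90: r = 17.2; ranks 17–18 are 26, 28; interpolating gives 26.4.
Difference: 26.4 − 8.8 = 17.6.

17.60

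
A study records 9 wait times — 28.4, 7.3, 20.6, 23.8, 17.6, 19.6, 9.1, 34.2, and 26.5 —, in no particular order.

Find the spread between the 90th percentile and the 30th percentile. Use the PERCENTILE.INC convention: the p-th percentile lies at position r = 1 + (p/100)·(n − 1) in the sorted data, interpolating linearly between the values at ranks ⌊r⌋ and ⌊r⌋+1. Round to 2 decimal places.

11.16

Sorted: 7.3, 9.1, 17.6, 19.6, 20.6, 23.8, 26.5, 28.4, 34.2.
n = 9.
P30: r = 3.4; ranks 3–4 are 17.6, 19.6; interpolating gives 18.4.
P90: r = 8.2; ranks 8–9 are 28.4, 34.2; interpolating gives 29.56.
Difference: 29.56 − 18.4 = 11.16.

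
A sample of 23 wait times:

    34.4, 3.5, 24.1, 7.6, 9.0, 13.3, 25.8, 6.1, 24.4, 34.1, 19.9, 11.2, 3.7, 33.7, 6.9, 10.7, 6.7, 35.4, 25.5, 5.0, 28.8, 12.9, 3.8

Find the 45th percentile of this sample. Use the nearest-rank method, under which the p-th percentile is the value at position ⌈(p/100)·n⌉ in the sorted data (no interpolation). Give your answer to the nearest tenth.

11.2

Sorted: 3.5, 3.7, 3.8, 5.0, 6.1, 6.7, 6.9, 7.6, 9.0, 10.7, 11.2, 12.9, 13.3, 19.9, 24.1, 24.4, 25.5, 25.8, 28.8, 33.7, 34.1, 34.4, 35.4.
n = 23.
Position = ⌈45/100 · 23⌉ = ⌈10.35⌉ = 11.
The value at rank 11 is 11.2.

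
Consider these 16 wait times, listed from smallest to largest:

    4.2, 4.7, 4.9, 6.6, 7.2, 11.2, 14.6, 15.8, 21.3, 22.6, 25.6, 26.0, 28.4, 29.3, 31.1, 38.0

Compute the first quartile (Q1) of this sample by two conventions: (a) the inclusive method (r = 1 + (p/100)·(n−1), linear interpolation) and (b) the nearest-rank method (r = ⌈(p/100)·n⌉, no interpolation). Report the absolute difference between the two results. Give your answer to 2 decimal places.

n = 16.
(a) r = 4.75; between ranks 4 (6.6) and 5 (7.2): 7.05.
(b) the nearest-rank method: rank 4 → 6.6.
|7.05 − 6.6| = 0.45.

0.45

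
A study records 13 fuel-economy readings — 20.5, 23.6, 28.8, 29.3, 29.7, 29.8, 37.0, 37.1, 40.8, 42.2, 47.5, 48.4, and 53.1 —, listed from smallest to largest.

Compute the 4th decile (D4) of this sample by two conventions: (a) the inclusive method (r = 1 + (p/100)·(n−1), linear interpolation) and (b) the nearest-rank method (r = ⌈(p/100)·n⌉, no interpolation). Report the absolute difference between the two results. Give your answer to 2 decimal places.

0.02

n = 13.
(a) r = 5.8; between ranks 5 (29.7) and 6 (29.8): 29.78.
(b) the nearest-rank method: rank 6 → 29.8.
|29.78 − 29.8| = 0.02.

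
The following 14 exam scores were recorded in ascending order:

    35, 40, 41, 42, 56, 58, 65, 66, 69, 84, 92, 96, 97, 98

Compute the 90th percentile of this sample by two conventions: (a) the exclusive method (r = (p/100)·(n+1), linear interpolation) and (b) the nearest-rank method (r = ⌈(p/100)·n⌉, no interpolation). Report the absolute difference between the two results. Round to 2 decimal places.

n = 14.
(a) r = 13.5; between ranks 13 (97) and 14 (98): 97.5.
(b) the nearest-rank method: rank 13 → 97.
|97.5 − 97| = 0.5.

0.50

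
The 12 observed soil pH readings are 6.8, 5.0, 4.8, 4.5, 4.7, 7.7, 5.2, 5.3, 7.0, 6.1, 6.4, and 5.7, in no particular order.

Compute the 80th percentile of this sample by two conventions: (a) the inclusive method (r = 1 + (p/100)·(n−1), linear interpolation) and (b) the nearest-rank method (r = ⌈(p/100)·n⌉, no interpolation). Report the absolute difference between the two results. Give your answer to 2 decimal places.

Sorted: 4.5, 4.7, 4.8, 5.0, 5.2, 5.3, 5.7, 6.1, 6.4, 6.8, 7.0, 7.7.
n = 12.
(a) r = 9.8; between ranks 9 (6.4) and 10 (6.8): 6.72.
(b) the nearest-rank method: rank 10 → 6.8.
|6.72 − 6.8| = 0.08.

0.08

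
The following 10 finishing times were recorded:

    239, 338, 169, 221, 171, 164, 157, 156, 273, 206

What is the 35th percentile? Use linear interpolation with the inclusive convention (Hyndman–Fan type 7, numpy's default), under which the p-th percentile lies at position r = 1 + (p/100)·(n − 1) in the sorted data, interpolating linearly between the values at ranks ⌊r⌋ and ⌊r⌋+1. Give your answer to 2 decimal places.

Sorted: 156, 157, 164, 169, 171, 206, 221, 239, 273, 338.
n = 10.
r = 1 + (35/100)·(10 − 1) = 1 + 3.15 = 4.15.
Rank 4 is 169 and rank 5 is 171.
Interpolate: 169 + 0.15·(171 − 169) = 169 + 0.15·2 = 169.3.

169.30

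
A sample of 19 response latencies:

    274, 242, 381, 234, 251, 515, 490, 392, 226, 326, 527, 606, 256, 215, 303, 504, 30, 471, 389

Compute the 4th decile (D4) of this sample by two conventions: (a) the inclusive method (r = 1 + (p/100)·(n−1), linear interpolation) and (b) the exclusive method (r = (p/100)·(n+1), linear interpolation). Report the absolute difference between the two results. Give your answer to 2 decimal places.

Sorted: 30, 215, 226, 234, 242, 251, 256, 274, 303, 326, 381, 389, 392, 471, 490, 504, 515, 527, 606.
n = 19.
(a) r = 8.2; between ranks 8 (274) and 9 (303): 279.8.
(b) r = 8 → value at rank 8 = 274.
|279.8 − 274| = 5.8.

5.80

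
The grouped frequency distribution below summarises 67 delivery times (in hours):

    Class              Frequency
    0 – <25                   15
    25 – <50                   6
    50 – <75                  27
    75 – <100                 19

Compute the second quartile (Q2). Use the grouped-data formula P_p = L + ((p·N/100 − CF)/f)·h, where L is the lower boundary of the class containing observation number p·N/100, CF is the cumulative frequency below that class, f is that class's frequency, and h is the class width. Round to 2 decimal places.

N = 67; target position k = 50/100 · 67 = 33.5.
Cumulative frequencies: 15, 21, 48, 67.
Observation 33.5 falls in the class 50 – <75.
L = 50, CF = 21, f = 27, h = 25.
P50 = 50 + ((33.5 − 21)/27)·25 = 50 + 11.5741 = 61.5741.

61.57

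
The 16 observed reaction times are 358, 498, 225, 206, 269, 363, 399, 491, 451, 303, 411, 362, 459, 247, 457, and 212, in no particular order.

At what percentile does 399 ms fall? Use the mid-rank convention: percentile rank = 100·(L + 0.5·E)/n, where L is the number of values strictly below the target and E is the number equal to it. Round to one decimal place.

59.4

Sorted: 206, 212, 225, 247, 269, 303, 358, 362, 363, 399, 411, 451, 457, 459, 491, 498.
Count below 399: L = 9; count equal: E = 1; n = 16.
Percentile rank = 100·(9 + 0.5·1)/16 = 100·9.5/16 = 59.38.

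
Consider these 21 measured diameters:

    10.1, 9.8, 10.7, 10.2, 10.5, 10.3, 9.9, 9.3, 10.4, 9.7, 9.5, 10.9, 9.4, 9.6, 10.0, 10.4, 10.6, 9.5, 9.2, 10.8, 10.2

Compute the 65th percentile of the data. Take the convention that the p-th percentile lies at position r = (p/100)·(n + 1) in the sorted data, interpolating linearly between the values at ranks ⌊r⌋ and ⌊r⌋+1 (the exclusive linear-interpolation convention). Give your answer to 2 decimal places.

Sorted: 9.2, 9.3, 9.4, 9.5, 9.5, 9.6, 9.7, 9.8, 9.9, 10.0, 10.1, 10.2, 10.2, 10.3, 10.4, 10.4, 10.5, 10.6, 10.7, 10.8, 10.9.
n = 21.
r = (65/100)·(21 + 1) = 14.3.
Rank 14 is 10.3 and rank 15 is 10.4.
Interpolate: 10.3 + 0.3·(10.4 − 10.3) = 10.3 + 0.3·0.1 = 10.33.

10.33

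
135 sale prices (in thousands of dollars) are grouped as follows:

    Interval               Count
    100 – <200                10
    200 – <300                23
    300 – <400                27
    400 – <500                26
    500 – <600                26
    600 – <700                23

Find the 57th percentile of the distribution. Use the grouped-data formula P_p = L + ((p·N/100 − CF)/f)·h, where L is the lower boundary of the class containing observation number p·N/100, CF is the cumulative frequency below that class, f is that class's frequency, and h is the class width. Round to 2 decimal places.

465.19

N = 135; target position k = 57/100 · 135 = 76.95.
Cumulative frequencies: 10, 33, 60, 86, 112, 135.
Observation 76.95 falls in the class 400 – <500.
L = 400, CF = 60, f = 26, h = 100.
P57 = 400 + ((76.95 − 60)/26)·100 = 400 + 65.1923 = 465.192.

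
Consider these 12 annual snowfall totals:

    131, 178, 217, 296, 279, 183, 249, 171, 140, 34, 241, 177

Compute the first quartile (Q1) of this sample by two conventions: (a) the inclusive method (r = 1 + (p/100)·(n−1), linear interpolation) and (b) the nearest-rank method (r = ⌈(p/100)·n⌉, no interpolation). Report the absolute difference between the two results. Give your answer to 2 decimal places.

Sorted: 34, 131, 140, 171, 177, 178, 183, 217, 241, 249, 279, 296.
n = 12.
(a) r = 3.75; between ranks 3 (140) and 4 (171): 163.25.
(b) the nearest-rank method: rank 3 → 140.
|163.25 − 140| = 23.25.

23.25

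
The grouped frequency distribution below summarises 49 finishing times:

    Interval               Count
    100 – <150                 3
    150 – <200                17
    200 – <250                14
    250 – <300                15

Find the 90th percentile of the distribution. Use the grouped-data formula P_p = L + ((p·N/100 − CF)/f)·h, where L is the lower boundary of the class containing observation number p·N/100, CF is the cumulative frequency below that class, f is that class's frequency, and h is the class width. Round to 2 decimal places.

N = 49; target position k = 90/100 · 49 = 44.1.
Cumulative frequencies: 3, 20, 34, 49.
Observation 44.1 falls in the class 250 – <300.
L = 250, CF = 34, f = 15, h = 50.
P90 = 250 + ((44.1 − 34)/15)·50 = 250 + 33.6667 = 283.667.

283.67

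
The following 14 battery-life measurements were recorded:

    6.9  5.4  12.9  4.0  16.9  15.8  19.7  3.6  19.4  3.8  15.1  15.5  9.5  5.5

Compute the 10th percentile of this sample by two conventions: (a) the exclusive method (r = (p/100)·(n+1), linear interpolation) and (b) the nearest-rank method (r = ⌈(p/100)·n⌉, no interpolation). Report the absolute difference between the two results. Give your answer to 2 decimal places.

0.10

Sorted: 3.6, 3.8, 4.0, 5.4, 5.5, 6.9, 9.5, 12.9, 15.1, 15.5, 15.8, 16.9, 19.4, 19.7.
n = 14.
(a) r = 1.5; between ranks 1 (3.6) and 2 (3.8): 3.7.
(b) the nearest-rank method: rank 2 → 3.8.
|3.7 − 3.8| = 0.1.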